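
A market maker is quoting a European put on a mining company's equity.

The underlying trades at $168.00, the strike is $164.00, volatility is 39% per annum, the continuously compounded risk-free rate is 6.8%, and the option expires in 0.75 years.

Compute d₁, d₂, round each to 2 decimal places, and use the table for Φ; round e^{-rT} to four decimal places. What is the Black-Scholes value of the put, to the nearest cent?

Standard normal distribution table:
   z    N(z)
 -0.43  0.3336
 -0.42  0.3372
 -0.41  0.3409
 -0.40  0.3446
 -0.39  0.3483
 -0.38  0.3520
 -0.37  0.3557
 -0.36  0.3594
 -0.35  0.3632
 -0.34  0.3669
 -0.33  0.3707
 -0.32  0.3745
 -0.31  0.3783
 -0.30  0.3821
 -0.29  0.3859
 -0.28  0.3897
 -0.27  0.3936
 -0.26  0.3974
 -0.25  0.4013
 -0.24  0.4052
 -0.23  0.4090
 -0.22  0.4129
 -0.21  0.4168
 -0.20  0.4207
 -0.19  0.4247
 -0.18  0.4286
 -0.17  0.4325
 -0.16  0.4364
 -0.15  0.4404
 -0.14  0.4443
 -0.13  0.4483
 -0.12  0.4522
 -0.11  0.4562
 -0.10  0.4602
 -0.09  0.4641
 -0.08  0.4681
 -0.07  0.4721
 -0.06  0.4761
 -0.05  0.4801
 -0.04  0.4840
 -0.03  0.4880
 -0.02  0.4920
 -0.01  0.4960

$16.31

σ√T = 0.39 × 0.8660 = 0.3377
d₁ = [ln(168/164) + (0.068 + 0.39²/2)·0.75] / 0.3377 = [0.0241 + 0.1080] / 0.3377 = 0.3912 → 0.39
d₂ = d₁ − σ√T = 0.3912 − 0.3377 = 0.0535 → 0.05
e^(−rT) = e^(−0.068·0.75) = 0.9503
N(−d₂) = N(-0.05) = 0.4801;  N(−d₁) = N(-0.39) = 0.3483
P = 164·0.9503·0.4801 − 168·0.3483 = 74.8232 − 58.5144 = 16.3088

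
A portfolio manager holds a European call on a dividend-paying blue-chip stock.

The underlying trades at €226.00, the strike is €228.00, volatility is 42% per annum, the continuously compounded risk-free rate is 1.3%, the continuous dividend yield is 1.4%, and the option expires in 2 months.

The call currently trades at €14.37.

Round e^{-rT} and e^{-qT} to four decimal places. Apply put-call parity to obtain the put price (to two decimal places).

€16.39

e^(−qT) = e^(−0.014·0.1667) = 0.9977;  e^(−rT) = e^(−0.013·0.1667) = 0.9978
Put-call parity: C − P = S·e^(−qT) − K·e^(−rT) = 226·0.9977 − 228·0.9978 = 225.4802 − 227.4984 = -2.0182
P = C − (C − P) = 14.37 − (-2.0182) = 16.3882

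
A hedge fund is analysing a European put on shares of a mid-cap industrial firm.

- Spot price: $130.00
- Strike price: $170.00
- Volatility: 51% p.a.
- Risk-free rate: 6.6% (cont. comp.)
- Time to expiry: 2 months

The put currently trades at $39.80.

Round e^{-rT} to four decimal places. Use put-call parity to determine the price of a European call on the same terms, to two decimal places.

exp(−rT) = exp(−0.066·0.1667) = 0.9891
Put-call parity: C − P = S − K·e^(−rT) = 130 − 170·0.9891 = 130 − 168.1470 = -38.1470
C = P + (C − P) = 39.80 + (-38.1470) = 1.6530

$1.65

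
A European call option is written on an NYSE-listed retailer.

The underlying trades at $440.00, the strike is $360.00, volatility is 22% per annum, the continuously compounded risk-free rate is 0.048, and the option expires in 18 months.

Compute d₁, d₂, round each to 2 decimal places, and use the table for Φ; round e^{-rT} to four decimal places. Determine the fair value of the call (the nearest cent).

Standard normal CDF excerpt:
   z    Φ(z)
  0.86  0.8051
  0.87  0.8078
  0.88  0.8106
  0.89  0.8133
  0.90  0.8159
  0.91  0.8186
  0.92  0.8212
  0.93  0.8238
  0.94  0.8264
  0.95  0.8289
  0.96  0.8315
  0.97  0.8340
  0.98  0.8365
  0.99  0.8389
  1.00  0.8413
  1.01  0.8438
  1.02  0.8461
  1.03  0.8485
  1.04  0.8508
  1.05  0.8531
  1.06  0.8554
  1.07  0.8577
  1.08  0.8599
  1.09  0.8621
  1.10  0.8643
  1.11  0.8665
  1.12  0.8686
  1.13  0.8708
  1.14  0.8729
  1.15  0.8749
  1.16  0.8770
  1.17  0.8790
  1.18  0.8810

T = 1.5;  σ√T = 0.2694
ln(S/K) + (r + σ²/2)T = ln(440/360) + (0.048 + 0.22²/2)·1.5 = 0.2007 + 0.1083 = 0.3090
d₁ = 0.3090 / 0.2694 = 1.1467 → 1.15
d₂ = d₁ − σ√T = 1.1467 − 0.2694 = 0.8773 → 0.88
exp(−rT) = exp(−0.048·1.5) = 0.9305
N(d₁) = N(1.15) = 0.8749;  N(d₂) = N(0.88) = 0.8106
C = 440·0.8749 − 360·0.9305·0.8106 = 384.9560 − 271.5348 = 113.4212

$113.42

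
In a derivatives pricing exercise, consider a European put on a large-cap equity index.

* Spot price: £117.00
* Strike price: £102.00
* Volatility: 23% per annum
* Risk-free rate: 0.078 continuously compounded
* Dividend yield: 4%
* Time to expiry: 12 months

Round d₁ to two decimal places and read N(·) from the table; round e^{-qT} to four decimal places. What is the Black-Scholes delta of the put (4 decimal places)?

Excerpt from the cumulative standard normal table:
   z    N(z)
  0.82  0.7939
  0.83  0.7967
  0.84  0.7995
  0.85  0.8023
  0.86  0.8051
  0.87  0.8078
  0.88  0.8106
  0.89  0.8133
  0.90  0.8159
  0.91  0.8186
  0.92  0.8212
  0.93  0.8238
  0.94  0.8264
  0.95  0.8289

σ√T = 0.23·√1 = 0.2300
d₁ = [ln(117/102) + (0.078 − 0.04 + 0.23²/2)·1] / 0.2300 = [0.1372 + 0.0645] / 0.2300 = 0.8767 ⇒ 0.88
N(d₁) = N(0.88) = 0.8106
Δ_put = exp(−qT)·(N(d₁) − 1) = 0.9608·(0.8106 − 1) = -0.1820

-0.1820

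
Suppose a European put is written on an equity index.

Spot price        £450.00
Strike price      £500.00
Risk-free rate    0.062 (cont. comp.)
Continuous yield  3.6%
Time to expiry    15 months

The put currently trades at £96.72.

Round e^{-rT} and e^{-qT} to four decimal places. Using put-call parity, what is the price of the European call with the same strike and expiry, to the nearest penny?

exp(−qT) = exp(−0.036·1.25) = 0.9560;  exp(−rT) = exp(−0.062·1.25) = 0.9254
Put-call parity: C − P = S·e^(−qT) − K·e^(−rT) = 450·0.9560 − 500·0.9254 = 430.2000 − 462.7000 = -32.5000
C = P + (C − P) = 96.72 + (-32.5000) = 64.2200

£64.22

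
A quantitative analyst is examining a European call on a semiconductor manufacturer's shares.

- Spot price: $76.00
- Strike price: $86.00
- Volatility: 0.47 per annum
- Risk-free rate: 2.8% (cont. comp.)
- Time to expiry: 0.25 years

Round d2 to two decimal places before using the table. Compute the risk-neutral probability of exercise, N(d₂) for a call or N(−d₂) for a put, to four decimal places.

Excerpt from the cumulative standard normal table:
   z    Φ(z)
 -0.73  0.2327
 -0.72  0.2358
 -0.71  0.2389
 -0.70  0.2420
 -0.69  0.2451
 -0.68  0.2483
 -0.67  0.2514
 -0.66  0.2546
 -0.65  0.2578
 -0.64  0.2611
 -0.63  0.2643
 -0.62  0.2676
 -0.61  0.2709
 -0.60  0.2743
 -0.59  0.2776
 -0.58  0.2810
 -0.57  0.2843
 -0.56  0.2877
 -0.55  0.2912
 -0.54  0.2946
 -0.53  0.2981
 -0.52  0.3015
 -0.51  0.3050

0.2709

σ√T = 0.47·√0.25 = 0.2350
d₁ = [ln(76/86) + (0.028 + ½·0.47²)·0.25] / (σ√T) = (-0.1236 + 0.0346) / 0.2350 = -0.3787 ⇒ -0.38
d₂ = -0.3787 − 0.2350 = -0.6137 ⇒ -0.61
Pr(exercise) under Q = N(d₂) = 0.2709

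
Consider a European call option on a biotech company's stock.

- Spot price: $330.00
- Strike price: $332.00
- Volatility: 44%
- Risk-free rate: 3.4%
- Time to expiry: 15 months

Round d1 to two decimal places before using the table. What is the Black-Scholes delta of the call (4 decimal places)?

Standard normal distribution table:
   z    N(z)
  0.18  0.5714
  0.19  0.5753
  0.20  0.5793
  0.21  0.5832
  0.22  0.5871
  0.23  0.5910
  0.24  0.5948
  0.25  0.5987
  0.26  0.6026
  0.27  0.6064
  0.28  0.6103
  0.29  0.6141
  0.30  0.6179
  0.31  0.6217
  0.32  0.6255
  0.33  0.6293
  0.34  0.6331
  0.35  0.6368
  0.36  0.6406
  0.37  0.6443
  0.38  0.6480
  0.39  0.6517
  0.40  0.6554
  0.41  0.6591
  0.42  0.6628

0.6255

σ√T = 0.44·√1.25 = 0.4919
ln(S/K) + (r + σ²/2)T = ln(330/332) + (0.034 + 0.44²/2)·1.25 = -0.0060 + 0.1635 = 0.1575
d₁ = 0.1575 / 0.4919 = 0.3201 → 0.32
N(d₁) = N(0.32) = 0.6255
Δ_call = N(d₁) = 0.6255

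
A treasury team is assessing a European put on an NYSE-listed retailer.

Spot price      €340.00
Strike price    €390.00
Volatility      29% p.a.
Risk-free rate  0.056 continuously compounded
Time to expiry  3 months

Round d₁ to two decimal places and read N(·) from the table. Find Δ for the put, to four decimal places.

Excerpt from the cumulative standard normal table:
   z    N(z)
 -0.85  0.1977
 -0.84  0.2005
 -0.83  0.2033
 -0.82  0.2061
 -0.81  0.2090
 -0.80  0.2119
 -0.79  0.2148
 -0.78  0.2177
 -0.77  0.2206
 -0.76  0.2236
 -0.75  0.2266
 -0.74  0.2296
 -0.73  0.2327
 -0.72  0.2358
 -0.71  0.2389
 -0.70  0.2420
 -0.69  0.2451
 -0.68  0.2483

-0.7823

σ√T = 0.29 × 0.5000 = 0.1450
d₁ = [ln(340/390) + (0.056 + 0.29²/2)·0.25] / 0.1450 = [-0.1372 + 0.0245] / 0.1450 = -0.7772 ≈ -0.78
N(d₁) = N(-0.78) = 0.2177
Δ_put = N(d₁) − 1 = 0.2177 − 1 = -0.7823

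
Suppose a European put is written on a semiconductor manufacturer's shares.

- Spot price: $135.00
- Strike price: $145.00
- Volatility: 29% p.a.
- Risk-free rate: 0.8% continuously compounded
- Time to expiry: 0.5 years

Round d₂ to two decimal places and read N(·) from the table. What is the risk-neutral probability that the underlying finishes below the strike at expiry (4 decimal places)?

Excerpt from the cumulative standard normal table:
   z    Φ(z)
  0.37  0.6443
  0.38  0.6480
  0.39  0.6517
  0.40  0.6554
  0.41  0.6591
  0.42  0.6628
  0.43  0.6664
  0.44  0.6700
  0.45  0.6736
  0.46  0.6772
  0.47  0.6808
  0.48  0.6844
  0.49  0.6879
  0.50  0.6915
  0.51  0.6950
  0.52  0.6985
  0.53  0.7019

0.6664

T = 0.5;  σ√T = 0.2051
d₁ = [ln(135/145) + (0.008 + 0.29²/2)·0.5] / 0.2051 = [-0.0715 + 0.0250] / 0.2051 = -0.2264 which rounds to -0.23
d₂ = d₁ − σ√T = -0.2264 − 0.2051 = -0.4315 which rounds to -0.43
Risk-neutral Pr[S_T < K] = N(−d₂) = N(0.43) = 0.6664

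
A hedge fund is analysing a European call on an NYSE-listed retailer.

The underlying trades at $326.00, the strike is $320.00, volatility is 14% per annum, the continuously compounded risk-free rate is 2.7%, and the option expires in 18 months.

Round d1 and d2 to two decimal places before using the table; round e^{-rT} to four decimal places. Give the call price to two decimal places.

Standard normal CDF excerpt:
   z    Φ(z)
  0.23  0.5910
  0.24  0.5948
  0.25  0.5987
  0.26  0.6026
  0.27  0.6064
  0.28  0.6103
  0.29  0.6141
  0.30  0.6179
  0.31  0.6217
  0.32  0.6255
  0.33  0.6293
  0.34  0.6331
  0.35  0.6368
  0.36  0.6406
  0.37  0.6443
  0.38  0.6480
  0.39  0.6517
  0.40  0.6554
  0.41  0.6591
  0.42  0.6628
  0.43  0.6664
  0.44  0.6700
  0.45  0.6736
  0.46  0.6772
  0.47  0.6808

$32.07

σ√T = 0.14 × 1.2247 = 0.1715
d₁ = [ln(326/320) + (0.027 + 0.14²/2)·1.5] / 0.1715 = [0.0186 + 0.0552] / 0.1715 = 0.4303 ≈ 0.43
d₂ = d₁ − σ√T = 0.4303 − 0.1715 = 0.2588 ≈ 0.26
exp(−rT) = exp(−0.027·1.5) = 0.9603
C = 326·N(0.43) − 320·0.9603·N(0.26) = 326·0.6664 − 320·0.9603·0.6026 = 217.2464 − 185.1766 = 32.0698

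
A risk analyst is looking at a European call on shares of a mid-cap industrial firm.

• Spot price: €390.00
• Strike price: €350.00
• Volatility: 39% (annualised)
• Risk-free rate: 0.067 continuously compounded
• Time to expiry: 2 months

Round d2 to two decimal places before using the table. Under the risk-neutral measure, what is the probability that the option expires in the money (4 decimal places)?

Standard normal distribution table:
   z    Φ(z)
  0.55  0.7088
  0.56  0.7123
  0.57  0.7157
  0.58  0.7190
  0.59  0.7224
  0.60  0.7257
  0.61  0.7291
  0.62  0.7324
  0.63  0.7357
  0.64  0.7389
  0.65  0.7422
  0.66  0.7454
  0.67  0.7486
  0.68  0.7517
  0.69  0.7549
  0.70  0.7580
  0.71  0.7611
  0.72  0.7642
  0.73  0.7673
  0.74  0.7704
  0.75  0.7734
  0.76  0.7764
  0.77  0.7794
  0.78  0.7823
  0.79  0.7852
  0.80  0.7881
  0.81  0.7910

0.7486

T = 0.1667;  σ√T = 0.1592
d₁ = [ln(390/350) + (0.067 + 0.39²/2)·0.1667] / 0.1592 = [0.1082 + 0.0238] / 0.1592 = 0.8294 which rounds to 0.83
d₂ = d₁ − σ√T = 0.8294 − 0.1592 = 0.6702 which rounds to 0.67
Pr(exercise) under Q = N(d₂) = 0.7486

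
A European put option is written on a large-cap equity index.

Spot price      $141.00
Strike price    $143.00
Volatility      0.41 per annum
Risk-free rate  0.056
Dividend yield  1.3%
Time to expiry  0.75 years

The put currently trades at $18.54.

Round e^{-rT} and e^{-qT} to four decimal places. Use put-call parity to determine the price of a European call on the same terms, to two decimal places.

$21.05

e^(−qT) = e^(−0.013·0.75) = 0.9903;  e^(−rT) = e^(−0.056·0.75) = 0.9589
Put-call parity: C − P = S·e^(−qT) − K·e^(−rT) = 141·0.9903 − 143·0.9589 = 139.6323 − 137.1227 = 2.5096
C = P + (C − P) = 18.54 + (2.5096) = 21.0496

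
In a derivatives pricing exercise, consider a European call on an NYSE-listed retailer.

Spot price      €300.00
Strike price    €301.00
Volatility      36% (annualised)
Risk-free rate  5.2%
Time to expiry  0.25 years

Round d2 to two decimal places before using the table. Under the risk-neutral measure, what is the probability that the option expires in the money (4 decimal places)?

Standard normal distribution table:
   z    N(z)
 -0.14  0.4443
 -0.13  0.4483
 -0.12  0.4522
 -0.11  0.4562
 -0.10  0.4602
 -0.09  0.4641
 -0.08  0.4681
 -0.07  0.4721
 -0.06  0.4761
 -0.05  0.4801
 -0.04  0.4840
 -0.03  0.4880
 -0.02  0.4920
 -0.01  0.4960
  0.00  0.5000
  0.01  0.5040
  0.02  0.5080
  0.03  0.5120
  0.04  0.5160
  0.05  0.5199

0.4840

σ√T = 0.36·√0.25 = 0.1800
ln(S/K) + (r + σ²/2)T = ln(300/301) + (0.052 + 0.36²/2)·0.25 = -0.0033 + 0.0292 = 0.0259
d₁ = 0.0259 / 0.1800 = 0.1437 ⇒ 0.14
d₂ = d₁ − σ√T = 0.1437 − 0.1800 = -0.0363 ⇒ -0.04
Risk-neutral Pr[S_T > K] = N(d₂) = N(-0.04) = 0.4840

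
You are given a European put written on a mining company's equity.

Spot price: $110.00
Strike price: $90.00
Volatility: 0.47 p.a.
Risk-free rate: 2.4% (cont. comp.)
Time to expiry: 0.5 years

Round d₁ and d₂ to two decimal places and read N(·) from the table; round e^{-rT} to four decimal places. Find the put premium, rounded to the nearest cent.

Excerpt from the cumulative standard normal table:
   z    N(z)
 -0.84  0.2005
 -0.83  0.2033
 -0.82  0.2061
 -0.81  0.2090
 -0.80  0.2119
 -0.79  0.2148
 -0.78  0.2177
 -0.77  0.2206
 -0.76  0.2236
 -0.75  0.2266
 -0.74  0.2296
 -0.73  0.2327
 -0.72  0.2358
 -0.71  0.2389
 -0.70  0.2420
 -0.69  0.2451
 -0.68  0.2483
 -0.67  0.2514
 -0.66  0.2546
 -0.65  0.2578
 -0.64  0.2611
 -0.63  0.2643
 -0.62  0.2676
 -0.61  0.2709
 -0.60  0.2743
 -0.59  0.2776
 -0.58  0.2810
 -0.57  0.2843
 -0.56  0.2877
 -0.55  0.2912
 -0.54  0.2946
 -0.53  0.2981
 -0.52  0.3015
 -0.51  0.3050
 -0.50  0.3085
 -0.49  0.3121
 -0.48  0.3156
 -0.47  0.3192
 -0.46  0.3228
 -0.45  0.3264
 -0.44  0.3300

T = 0.5;  σ√T = 0.3323
d₁ = [ln(110/90) + (0.024 + ½·0.47²)·0.5] / (σ√T) = (0.2007 + 0.0672) / 0.3323 = 0.8061 which rounds to 0.81
d₂ = 0.8061 − 0.3323 = 0.4737 which rounds to 0.47
exp(−rT) = exp(−0.024·0.5) = 0.9881
N(−d₂) = N(-0.47) = 0.3192;  N(−d₁) = N(-0.81) = 0.2090
P = 90·0.9881·0.3192 − 110·0.2090 = 28.3861 − 22.9900 = 5.3961

$5.40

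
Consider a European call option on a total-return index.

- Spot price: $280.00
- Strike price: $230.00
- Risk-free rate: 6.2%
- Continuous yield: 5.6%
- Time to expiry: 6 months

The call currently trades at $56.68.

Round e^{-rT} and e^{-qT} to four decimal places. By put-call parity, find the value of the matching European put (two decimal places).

$7.39

e^(−qT) = e^(−0.056·0.5) = 0.9724;  e^(−rT) = e^(−0.062·0.5) = 0.9695
Put-call parity: C − P = S·e^(−qT) − K·e^(−rT) = 280·0.9724 − 230·0.9695 = 272.2720 − 222.9850 = 49.2870
P = C − (C − P) = 56.68 − (49.2870) = 7.3930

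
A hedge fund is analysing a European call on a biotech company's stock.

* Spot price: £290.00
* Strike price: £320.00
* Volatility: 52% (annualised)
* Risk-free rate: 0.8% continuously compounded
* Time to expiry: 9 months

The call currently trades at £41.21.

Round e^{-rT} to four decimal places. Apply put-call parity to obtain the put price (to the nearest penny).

£69.29

e^(−rT) = e^(−0.008·0.75) = 0.9940
Put-call parity: C − P = S − K·e^(−rT) = 290 − 320·0.9940 = 290 − 318.0800 = -28.0800
P = C − (C − P) = 41.21 − (-28.0800) = 69.2900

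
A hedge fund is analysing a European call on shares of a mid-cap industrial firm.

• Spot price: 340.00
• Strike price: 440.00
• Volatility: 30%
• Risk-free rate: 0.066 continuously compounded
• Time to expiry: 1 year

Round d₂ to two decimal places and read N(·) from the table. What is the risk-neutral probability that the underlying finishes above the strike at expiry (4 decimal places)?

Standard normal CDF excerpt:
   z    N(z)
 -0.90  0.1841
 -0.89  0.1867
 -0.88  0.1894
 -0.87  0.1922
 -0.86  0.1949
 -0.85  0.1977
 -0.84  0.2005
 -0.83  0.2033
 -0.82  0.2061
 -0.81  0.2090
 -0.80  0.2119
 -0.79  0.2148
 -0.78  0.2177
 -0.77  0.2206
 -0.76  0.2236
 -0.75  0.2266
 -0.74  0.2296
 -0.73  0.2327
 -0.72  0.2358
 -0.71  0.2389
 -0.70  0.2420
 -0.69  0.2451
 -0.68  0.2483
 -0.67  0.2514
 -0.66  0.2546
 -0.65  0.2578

σ√T = 0.3·√1 = 0.3000
d₁ = [ln(340/440) + (0.066 + 0.3²/2)·1] / 0.3000 = [-0.2578 + 0.1110] / 0.3000 = -0.4894 which rounds to -0.49
d₂ = d₁ − σ√T = -0.4894 − 0.3000 = -0.7894 which rounds to -0.79
Pr(exercise) under Q = N(d₂) = 0.2148

0.2148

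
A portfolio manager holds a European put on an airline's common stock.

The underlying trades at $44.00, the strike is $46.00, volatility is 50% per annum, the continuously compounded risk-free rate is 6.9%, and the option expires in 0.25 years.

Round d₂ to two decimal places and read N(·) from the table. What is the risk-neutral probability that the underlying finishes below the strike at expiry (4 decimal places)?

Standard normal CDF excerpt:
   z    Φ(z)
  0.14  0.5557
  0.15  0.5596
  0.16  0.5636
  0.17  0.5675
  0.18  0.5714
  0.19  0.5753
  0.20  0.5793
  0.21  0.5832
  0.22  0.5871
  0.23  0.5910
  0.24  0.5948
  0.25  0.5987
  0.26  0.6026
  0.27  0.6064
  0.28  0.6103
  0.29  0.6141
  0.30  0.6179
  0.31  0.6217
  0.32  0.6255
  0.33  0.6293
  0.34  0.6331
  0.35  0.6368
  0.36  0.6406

0.5910

σ√T = 0.5·√0.25 = 0.2500
d₁ = [ln(44/46) + (0.069 + 0.5²/2)·0.25] / 0.2500 = [-0.0445 + 0.0485] / 0.2500 = 0.0162 ⇒ 0.02
d₂ = d₁ − σ√T = 0.0162 − 0.2500 = -0.2338 ⇒ -0.23
Risk-neutral Pr[S_T < K] = N(−d₂) = N(0.23) = 0.5910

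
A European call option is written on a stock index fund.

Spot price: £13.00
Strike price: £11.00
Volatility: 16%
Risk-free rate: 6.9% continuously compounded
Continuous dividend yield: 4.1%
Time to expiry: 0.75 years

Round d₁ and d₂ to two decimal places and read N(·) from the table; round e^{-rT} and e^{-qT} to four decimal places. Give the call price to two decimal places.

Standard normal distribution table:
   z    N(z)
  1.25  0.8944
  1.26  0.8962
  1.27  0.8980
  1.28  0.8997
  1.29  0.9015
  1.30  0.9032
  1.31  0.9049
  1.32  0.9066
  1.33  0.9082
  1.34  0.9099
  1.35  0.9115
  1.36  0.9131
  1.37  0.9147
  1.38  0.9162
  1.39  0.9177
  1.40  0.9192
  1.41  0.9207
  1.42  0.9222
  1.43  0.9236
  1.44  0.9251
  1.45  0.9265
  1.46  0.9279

σ√T = 0.16·√0.75 = 0.1386
d₁ = [ln(13/11) + (0.069 − 0.041 + 0.16²/2)·0.75] / 0.1386 = [0.1671 + 0.0306] / 0.1386 = 1.4264 ⇒ 1.43
d₂ = d₁ − σ√T = 1.4264 − 0.1386 = 1.2879 ⇒ 1.29
exp(−qT) = exp(−0.041·0.75) = 0.9697;  exp(−rT) = exp(−0.069·0.75) = 0.9496
N(d₁) = N(1.43) = 0.9236;  N(d₂) = N(1.29) = 0.9015
C = 13·0.9697·0.9236 − 11·0.9496·0.9015 = 11.6430 − 9.4167 = 2.2263

£2.23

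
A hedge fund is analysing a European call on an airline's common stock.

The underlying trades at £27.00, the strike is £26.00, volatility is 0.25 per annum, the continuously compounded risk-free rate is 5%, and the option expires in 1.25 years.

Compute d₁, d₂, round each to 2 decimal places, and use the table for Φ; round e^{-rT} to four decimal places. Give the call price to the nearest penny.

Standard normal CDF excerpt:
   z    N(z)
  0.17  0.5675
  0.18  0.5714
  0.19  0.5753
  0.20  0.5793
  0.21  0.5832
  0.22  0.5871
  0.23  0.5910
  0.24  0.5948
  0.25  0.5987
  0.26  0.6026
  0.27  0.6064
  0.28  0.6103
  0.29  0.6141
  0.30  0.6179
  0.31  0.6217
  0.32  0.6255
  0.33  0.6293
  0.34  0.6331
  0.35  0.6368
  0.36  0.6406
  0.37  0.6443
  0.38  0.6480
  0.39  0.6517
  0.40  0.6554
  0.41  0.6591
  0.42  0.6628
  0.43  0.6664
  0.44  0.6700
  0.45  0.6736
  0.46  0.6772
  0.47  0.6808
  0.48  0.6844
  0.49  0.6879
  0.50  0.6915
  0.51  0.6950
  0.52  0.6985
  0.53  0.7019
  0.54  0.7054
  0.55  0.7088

σ√T = 0.25·√1.25 = 0.2795
d₁ = [ln(27/26) + (0.05 + ½·0.25²)·1.25] / (σ√T) = (0.0377 + 0.1016) / 0.2795 = 0.4984 ⇒ 0.50
d₂ = 0.4984 − 0.2795 = 0.2189 ⇒ 0.22
e^(−rT) = e^(−0.05·1.25) = 0.9394
N(d₁) = N(0.50) = 0.6915;  N(d₂) = N(0.22) = 0.5871
C = 27·0.6915 − 26·0.9394·0.5871 = 18.6705 − 14.3396 = 4.3309

£4.33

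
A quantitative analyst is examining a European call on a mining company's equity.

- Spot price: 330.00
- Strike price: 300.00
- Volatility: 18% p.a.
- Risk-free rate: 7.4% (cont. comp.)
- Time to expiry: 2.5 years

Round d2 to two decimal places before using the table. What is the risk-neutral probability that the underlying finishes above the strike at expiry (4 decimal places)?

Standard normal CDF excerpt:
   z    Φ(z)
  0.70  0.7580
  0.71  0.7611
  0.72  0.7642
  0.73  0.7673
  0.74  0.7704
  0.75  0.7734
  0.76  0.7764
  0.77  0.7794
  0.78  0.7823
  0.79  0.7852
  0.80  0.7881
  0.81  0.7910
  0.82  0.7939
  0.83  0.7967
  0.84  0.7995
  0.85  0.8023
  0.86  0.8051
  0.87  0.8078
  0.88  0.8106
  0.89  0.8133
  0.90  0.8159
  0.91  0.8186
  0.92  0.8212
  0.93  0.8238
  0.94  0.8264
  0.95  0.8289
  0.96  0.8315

σ√T = 0.18·√2.5 = 0.2846
ln(S/K) + (r + σ²/2)T = ln(330/300) + (0.074 + 0.18²/2)·2.5 = 0.0953 + 0.2255 = 0.3208
d₁ = 0.3208 / 0.2846 = 1.1272 which rounds to 1.13
d₂ = d₁ − σ√T = 1.1272 − 0.2846 = 0.8426 which rounds to 0.84
Pr(exercise) under Q = N(d₂) = 0.7995

0.7995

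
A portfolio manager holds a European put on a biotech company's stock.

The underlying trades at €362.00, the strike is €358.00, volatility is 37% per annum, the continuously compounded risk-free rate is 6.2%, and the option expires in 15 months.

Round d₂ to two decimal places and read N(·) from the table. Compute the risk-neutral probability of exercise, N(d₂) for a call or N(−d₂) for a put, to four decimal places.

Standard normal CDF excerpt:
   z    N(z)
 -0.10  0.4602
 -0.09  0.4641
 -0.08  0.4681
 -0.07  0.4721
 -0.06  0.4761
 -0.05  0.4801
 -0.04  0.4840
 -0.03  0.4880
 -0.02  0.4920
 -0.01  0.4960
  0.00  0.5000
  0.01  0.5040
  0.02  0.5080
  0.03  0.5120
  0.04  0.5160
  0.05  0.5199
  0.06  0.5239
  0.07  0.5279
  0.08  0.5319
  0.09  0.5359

0.4960

T = 1.25;  σ√T = 0.4137
d₁ = [ln(362/358) + (0.062 + 0.37²/2)·1.25] / 0.4137 = [0.0111 + 0.1631] / 0.4137 = 0.4210 which rounds to 0.42
d₂ = d₁ − σ√T = 0.4210 − 0.4137 = 0.0074 which rounds to 0.01
Pr(exercise) under Q = N(−d₂) = N(-0.01) = 0.4960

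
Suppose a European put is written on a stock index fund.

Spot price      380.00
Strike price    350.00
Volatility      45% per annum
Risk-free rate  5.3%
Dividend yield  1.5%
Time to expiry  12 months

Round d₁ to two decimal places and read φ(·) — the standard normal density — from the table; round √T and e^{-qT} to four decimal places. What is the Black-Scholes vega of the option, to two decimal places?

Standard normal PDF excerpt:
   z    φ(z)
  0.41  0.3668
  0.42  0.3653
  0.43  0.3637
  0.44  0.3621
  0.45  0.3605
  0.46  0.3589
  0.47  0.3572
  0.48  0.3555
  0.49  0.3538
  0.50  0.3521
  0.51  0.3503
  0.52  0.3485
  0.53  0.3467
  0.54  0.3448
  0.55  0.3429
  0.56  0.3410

132.44

T = 1;  σ√T = 0.4500
d₁ = [ln(380/350) + (0.053 − 0.015 + 0.45²/2)·1] / 0.4500 = [0.0822 + 0.1393] / 0.4500 = 0.4922 → 0.49
√T = √1 = 1.0000
φ(d₁) = φ(0.49) = 0.3538
exp(−qT) = exp(−0.015·1) = 0.9851
vega = S·exp(−qT)·φ(d₁)·√T = 380·0.9851·0.3538·1.0000 = 132.4408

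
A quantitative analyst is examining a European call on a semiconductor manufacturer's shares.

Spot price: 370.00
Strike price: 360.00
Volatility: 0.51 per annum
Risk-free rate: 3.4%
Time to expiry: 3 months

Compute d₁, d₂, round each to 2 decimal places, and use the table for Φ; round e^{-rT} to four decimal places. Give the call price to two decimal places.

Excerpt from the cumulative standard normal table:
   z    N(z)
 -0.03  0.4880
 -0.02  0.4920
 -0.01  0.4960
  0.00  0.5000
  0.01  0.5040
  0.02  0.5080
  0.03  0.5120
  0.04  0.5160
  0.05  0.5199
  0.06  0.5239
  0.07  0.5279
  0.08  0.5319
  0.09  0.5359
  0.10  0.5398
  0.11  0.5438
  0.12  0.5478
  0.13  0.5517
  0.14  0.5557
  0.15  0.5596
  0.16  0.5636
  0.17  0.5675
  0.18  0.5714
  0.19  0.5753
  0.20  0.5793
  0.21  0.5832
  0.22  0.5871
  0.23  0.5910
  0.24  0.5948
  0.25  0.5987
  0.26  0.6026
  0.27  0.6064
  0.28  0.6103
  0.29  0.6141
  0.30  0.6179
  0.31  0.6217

44.47

σ√T = 0.51·√0.25 = 0.2550
d₁ = [ln(370/360) + (0.034 + ½·0.51²)·0.25] / (σ√T) = (0.0274 + 0.0410) / 0.2550 = 0.2683 ⇒ 0.27
d₂ = 0.2683 − 0.2550 = 0.0133 ⇒ 0.01
e^(−rT) = e^(−0.034·0.25) = 0.9915
C = 370·N(0.27) − 360·0.9915·N(0.01) = 370·0.6064 − 360·0.9915·0.5040 = 224.3680 − 179.8978 = 44.4702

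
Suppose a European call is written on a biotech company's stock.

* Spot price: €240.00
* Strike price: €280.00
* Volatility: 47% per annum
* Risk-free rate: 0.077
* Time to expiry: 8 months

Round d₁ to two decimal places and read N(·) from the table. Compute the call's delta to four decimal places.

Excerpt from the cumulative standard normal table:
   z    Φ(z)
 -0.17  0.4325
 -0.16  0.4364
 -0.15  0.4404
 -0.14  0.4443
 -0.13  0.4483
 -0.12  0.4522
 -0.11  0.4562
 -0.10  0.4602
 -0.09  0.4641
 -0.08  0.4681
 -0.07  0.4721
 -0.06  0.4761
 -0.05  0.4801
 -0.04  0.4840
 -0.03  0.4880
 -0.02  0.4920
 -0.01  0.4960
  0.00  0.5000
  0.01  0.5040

0.4681

σ√T = 0.47·√0.6667 = 0.3838
ln(S/K) + (r + σ²/2)T = ln(240/280) + (0.077 + 0.47²/2)·0.6667 = -0.1542 + 0.1250 = -0.0292
d₁ = -0.0292 / 0.3838 = -0.0760 → -0.08
N(d₁) = N(-0.08) = 0.4681
Δ_call = N(d₁) = 0.4681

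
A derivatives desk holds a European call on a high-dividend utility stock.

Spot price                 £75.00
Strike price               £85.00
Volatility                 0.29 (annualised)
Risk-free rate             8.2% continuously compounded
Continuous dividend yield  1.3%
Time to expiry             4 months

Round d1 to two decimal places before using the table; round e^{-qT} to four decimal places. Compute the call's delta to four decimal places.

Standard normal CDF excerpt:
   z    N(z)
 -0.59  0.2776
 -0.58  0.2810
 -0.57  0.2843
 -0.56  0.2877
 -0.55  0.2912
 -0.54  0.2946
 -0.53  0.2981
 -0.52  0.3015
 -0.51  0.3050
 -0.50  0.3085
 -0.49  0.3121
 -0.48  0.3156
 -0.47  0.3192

0.2968

T = 0.3333;  σ√T = 0.1674
d₁ = [ln(75/85) + (0.082 − 0.013 + ½·0.29²)·0.3333] / (σ√T) = (-0.1252 + 0.0370) / 0.1674 = -0.5265 ≈ -0.53
N(d₁) = N(-0.53) = 0.2981
Δ_call = exp(−qT)·N(d₁) = 0.9957·0.2981 = 0.2968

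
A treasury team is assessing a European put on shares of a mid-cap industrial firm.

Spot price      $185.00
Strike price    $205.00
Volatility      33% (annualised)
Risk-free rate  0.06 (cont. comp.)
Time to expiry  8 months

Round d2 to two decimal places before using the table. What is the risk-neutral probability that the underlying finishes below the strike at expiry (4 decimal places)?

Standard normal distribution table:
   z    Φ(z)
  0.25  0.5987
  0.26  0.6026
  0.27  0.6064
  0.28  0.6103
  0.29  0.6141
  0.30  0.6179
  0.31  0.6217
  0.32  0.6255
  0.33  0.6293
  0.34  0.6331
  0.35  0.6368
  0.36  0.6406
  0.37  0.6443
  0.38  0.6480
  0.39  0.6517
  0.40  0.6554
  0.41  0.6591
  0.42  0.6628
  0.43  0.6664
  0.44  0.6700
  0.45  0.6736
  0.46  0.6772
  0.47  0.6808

0.6443

σ√T = 0.33 × 0.8165 = 0.2694
d₁ = [ln(185/205) + (0.06 + ½·0.33²)·0.6667] / (σ√T) = (-0.1027 + 0.0763) / 0.2694 = -0.0978 ≈ -0.10
d₂ = -0.0978 − 0.2694 = -0.3673 ≈ -0.37
Pr(exercise) under Q = N(−d₂) = N(0.37) = 0.6443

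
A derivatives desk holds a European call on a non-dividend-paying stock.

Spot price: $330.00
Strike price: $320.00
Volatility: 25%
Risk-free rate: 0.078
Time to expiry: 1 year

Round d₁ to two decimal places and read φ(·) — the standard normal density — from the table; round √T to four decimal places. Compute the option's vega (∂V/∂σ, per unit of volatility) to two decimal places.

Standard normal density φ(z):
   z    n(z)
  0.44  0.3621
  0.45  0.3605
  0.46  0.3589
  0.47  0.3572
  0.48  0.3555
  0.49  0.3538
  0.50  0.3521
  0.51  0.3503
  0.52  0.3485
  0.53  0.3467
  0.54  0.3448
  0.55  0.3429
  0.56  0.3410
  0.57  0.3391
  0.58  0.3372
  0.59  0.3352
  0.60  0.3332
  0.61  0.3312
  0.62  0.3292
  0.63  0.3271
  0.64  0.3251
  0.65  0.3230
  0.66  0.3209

112.53

T = 1;  σ√T = 0.2500
d₁ = [ln(330/320) + (0.078 + 0.25²/2)·1] / 0.2500 = [0.0308 + 0.1092] / 0.2500 = 0.5601 ⇒ 0.56
√T = √1 = 1.0000
φ(d₁) = φ(0.56) = 0.3410
vega = S·φ(d₁)·√T = 330·0.3410·1.0000 = 112.5300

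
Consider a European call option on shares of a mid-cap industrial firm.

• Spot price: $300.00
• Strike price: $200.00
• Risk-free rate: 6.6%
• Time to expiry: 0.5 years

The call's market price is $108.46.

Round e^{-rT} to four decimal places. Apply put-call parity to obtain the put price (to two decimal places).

e^(−rT) = e^(−0.066·0.5) = 0.9675
Put-call parity: C − P = S − K·e^(−rT) = 300 − 200·0.9675 = 300 − 193.5000 = 106.5000
P = C − (C − P) = 108.46 − (106.5000) = 1.9600

$1.96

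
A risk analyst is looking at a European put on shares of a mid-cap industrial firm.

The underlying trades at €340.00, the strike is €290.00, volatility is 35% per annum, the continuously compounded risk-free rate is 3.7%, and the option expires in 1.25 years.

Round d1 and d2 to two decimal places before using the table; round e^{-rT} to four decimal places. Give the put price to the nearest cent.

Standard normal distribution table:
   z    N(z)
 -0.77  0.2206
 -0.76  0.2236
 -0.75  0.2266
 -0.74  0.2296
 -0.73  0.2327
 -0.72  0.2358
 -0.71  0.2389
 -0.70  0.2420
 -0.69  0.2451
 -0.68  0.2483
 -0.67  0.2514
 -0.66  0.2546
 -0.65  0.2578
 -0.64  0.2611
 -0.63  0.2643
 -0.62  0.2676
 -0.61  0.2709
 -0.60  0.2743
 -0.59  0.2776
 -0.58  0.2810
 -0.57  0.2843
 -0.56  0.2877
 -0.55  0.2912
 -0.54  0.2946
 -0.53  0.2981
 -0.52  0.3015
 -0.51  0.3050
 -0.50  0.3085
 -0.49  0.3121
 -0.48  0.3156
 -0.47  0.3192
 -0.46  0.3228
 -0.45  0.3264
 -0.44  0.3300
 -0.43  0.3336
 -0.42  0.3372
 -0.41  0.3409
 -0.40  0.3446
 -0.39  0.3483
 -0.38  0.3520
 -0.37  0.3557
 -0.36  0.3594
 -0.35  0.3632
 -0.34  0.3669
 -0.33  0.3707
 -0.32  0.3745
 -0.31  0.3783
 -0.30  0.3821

€22.47

σ√T = 0.35 × 1.1180 = 0.3913
d₁ = [ln(340/290) + (0.037 + ½·0.35²)·1.25] / (σ√T) = (0.1591 + 0.1228) / 0.3913 = 0.7203 ⇒ 0.72
d₂ = 0.7203 − 0.3913 = 0.3290 ⇒ 0.33
e^(−rT) = e^(−0.037·1.25) = 0.9548
P = 290·0.9548·N(-0.33) − 340·N(-0.72) = 290·0.9548·0.3707 − 340·0.2358 = 102.6439 − 80.1720 = 22.4719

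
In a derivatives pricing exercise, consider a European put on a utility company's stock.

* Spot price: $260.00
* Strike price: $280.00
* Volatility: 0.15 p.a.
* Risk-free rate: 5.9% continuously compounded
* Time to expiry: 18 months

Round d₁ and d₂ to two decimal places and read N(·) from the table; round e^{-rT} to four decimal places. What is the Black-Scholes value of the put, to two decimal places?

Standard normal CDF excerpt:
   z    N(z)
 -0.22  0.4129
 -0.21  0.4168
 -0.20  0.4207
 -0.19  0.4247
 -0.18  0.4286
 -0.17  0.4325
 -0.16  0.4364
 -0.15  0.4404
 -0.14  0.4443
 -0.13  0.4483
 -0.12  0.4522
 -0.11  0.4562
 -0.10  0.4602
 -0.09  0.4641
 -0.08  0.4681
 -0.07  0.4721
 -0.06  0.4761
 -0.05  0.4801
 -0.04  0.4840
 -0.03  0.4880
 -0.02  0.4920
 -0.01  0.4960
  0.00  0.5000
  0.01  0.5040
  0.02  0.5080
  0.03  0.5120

$16.72

σ√T = 0.15 × 1.2247 = 0.1837
ln(S/K) + (r + σ²/2)T = ln(260/280) + (0.059 + 0.15²/2)·1.5 = -0.0741 + 0.1054 = 0.0313
d₁ = 0.0313 / 0.1837 = 0.1702 ⇒ 0.17
d₂ = d₁ − σ√T = 0.1702 − 0.1837 = -0.0135 ⇒ -0.01
exp(−rT) = exp(−0.059·1.5) = 0.9153
N(−d₂) = N(0.01) = 0.5040;  N(−d₁) = N(-0.17) = 0.4325
P = 280·0.9153·0.5040 − 260·0.4325 = 129.1671 − 112.4500 = 16.7171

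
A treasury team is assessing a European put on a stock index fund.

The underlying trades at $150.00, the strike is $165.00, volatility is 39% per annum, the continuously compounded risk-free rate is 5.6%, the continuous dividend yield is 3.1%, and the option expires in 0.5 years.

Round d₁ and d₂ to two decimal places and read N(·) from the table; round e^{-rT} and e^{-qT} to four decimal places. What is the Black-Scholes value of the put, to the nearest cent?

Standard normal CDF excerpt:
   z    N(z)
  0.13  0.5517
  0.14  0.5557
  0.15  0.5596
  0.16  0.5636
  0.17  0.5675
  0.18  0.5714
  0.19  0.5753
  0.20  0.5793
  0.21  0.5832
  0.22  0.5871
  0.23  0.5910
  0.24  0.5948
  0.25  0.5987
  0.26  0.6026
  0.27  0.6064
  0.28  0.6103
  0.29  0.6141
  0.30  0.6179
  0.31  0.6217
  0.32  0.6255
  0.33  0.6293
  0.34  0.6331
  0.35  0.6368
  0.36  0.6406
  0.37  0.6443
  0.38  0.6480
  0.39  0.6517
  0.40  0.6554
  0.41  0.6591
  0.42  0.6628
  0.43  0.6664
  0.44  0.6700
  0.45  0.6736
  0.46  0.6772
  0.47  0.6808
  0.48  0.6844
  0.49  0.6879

σ√T = 0.39·√0.5 = 0.2758
d₁ = [ln(150/165) + (0.056 − 0.031 + 0.39²/2)·0.5] / 0.2758 = [-0.0953 + 0.0505] / 0.2758 = -0.1624 ≈ -0.16
d₂ = d₁ − σ√T = -0.1624 − 0.2758 = -0.4382 ≈ -0.44
exp(−qT) = exp(−0.031·0.5) = 0.9846;  exp(−rT) = exp(−0.056·0.5) = 0.9724
P = 165·0.9724·N(0.44) − 150·0.9846·N(0.16) = 165·0.9724·0.6700 − 150·0.9846·0.5636 = 107.4988 − 83.2381 = 24.2607

$24.26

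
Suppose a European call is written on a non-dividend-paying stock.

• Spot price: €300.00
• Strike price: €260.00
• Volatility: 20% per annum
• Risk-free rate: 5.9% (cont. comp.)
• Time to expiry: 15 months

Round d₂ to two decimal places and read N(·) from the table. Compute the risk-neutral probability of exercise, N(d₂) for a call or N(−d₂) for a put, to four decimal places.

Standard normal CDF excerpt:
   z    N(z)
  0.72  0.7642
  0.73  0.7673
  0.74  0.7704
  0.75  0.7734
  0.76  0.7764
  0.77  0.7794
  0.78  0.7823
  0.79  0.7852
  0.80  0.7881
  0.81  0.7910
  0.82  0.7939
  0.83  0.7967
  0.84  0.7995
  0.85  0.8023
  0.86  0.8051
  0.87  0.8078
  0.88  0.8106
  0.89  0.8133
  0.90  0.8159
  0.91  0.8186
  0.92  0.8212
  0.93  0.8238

0.8051

σ√T = 0.2·√1.25 = 0.2236
ln(S/K) + (r + σ²/2)T = ln(300/260) + (0.059 + 0.2²/2)·1.25 = 0.1431 + 0.0988 = 0.2419
d₁ = 0.2419 / 0.2236 = 1.0816 → 1.08
d₂ = d₁ − σ√T = 1.0816 − 0.2236 = 0.8580 → 0.86
Pr(exercise) under Q = N(d₂) = 0.8051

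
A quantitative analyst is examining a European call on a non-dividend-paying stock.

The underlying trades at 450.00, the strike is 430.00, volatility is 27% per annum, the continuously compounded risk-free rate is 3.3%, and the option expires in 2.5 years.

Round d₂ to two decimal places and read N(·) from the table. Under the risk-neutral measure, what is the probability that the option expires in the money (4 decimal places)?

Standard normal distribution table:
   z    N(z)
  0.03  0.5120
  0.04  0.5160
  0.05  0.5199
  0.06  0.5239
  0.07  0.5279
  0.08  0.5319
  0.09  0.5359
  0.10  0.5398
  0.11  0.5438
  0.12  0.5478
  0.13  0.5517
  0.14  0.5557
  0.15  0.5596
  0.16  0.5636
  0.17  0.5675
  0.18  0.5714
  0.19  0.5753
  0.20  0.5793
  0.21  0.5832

T = 2.5;  σ√T = 0.4269
d₁ = [ln(450/430) + (0.033 + ½·0.27²)·2.5] / (σ√T) = (0.0455 + 0.1736) / 0.4269 = 0.5132 which rounds to 0.51
d₂ = 0.5132 − 0.4269 = 0.0863 which rounds to 0.09
Risk-neutral Pr[S_T > K] = N(d₂) = N(0.09) = 0.5359

0.5359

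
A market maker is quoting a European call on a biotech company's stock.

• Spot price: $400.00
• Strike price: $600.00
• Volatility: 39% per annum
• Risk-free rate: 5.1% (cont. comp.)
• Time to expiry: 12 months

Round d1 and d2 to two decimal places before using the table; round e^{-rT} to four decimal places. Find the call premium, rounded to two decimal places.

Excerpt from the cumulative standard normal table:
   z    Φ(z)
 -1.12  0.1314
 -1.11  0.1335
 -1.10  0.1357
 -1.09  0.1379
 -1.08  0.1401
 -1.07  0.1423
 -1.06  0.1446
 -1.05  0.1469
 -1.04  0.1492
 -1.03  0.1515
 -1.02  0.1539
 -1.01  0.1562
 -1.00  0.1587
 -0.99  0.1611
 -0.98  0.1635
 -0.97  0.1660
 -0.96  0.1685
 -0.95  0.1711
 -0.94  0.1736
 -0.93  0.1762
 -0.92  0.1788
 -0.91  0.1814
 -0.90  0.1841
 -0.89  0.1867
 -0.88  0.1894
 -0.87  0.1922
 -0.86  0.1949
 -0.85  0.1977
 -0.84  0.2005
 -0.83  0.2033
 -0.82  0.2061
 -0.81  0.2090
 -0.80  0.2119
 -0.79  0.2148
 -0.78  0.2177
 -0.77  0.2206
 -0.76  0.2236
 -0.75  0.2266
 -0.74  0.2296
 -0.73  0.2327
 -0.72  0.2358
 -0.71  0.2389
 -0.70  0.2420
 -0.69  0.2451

σ√T = 0.39 × 1.0000 = 0.3900
d₁ = [ln(400/600) + (0.051 + 0.39²/2)·1] / 0.3900 = [-0.4055 + 0.1270] / 0.3900 = -0.7139 which rounds to -0.71
d₂ = d₁ − σ√T = -0.7139 − 0.3900 = -1.1039 which rounds to -1.10
e^(−rT) = e^(−0.051·1) = 0.9503
N(d₁) = N(-0.71) = 0.2389;  N(d₂) = N(-1.10) = 0.1357
C = 400·0.2389 − 600·0.9503·0.1357 = 95.5600 − 77.3734 = 18.1866

$18.19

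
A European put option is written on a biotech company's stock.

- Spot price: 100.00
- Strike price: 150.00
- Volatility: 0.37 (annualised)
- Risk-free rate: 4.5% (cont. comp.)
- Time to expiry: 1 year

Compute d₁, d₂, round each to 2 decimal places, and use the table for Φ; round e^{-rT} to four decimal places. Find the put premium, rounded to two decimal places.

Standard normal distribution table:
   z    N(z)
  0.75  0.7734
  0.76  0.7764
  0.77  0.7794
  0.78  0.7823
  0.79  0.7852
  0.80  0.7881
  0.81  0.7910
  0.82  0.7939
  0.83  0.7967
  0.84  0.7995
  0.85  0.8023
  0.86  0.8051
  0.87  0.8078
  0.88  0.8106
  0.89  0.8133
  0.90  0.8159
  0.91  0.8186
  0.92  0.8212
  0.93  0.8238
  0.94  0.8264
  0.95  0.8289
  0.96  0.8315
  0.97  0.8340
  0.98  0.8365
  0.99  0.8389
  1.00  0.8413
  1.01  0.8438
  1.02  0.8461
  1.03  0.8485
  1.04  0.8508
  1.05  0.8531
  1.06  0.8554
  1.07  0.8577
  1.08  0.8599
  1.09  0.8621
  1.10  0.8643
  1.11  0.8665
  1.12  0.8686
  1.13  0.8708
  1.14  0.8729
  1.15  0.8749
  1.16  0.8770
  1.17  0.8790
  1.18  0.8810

47.24

σ√T = 0.37 × 1.0000 = 0.3700
d₁ = [ln(100/150) + (0.045 + ½·0.37²)·1] / (σ√T) = (-0.4055 + 0.1134) / 0.3700 = -0.7892 ≈ -0.79
d₂ = -0.7892 − 0.3700 = -1.1592 ≈ -1.16
e^(−rT) = e^(−0.045·1) = 0.9560
P = 150·0.9560·N(1.16) − 100·N(0.79) = 150·0.9560·0.8770 − 100·0.7852 = 125.7618 − 78.5200 = 47.2418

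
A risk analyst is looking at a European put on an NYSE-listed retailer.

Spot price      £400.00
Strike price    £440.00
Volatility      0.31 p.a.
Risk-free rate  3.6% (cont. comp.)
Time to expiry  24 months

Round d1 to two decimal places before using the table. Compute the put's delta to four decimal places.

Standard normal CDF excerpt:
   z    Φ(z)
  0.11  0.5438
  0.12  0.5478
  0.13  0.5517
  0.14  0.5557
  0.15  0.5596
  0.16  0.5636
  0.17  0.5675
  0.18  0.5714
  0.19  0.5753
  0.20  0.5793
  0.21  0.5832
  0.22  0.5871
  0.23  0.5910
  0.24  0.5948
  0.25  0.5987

T = 2;  σ√T = 0.4384
d₁ = [ln(400/440) + (0.036 + ½·0.31²)·2] / (σ√T) = (-0.0953 + 0.1681) / 0.4384 = 0.1660 which rounds to 0.17
N(d₁) = N(0.17) = 0.5675
Δ_put = N(d₁) − 1 = 0.5675 − 1 = -0.4325

-0.4325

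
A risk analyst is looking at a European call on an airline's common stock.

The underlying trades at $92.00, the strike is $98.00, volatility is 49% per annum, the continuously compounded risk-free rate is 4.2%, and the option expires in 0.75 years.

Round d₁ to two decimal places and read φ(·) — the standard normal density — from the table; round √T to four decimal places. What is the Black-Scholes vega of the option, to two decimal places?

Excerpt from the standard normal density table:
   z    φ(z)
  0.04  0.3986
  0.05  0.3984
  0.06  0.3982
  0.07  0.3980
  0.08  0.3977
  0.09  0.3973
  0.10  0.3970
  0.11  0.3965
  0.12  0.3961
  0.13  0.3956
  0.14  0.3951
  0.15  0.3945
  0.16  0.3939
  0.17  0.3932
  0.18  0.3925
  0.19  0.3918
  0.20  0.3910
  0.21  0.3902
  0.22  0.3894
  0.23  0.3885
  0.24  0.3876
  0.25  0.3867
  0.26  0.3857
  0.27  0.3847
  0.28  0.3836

31.48

T = 0.75;  σ√T = 0.4244
d₁ = [ln(92/98) + (0.042 + 0.49²/2)·0.75] / 0.4244 = [-0.0632 + 0.1215] / 0.4244 = 0.1375 ⇒ 0.14
√T = √0.75 = 0.8660
φ(d₁) = φ(0.14) = 0.3951
vega = S·φ(d₁)·√T = 92·0.3951·0.8660 = 31.4784
(The put has the same vega.)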